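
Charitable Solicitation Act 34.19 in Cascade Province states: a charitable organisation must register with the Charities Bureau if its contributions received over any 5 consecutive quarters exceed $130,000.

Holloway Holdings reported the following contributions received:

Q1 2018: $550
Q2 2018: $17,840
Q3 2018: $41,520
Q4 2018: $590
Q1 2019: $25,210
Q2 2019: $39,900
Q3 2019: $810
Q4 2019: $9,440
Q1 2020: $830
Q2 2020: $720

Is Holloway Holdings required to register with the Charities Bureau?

Q1 2018–Q1 2019: $550 + $17,840 + $41,520 + $590 + $25,210 = $85,710 (under)
Q2 2018–Q2 2019: $17,840 + $41,520 + $590 + $25,210 + $39,900 = $125,060 (under)
Q3 2018–Q3 2019: $41,520 + $590 + $25,210 + $39,900 + $810 = $108,030 (under)
Q4 2018–Q4 2019: $590 + $25,210 + $39,900 + $810 + $9,440 = $75,950 (under)
Q1 2019–Q1 2020: $25,210 + $39,900 + $810 + $9,440 + $830 = $76,190 (under)
Q2 2019–Q2 2020: $39,900 + $810 + $9,440 + $830 + $720 = $51,700 (under)
No window exceeds $130,000.

No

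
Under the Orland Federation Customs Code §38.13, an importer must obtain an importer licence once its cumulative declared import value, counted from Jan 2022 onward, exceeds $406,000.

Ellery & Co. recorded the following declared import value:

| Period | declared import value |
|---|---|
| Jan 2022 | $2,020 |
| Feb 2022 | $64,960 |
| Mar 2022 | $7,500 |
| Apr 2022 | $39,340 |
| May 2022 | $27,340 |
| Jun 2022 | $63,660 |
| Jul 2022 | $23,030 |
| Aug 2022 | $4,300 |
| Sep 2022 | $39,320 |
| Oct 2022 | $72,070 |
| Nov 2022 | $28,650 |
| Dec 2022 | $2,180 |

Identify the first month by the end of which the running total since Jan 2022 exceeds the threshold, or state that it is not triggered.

Not triggered

Through Jan 2022: $2,020
Through Feb 2022: $66,980
Through Mar 2022: $74,480
Through Apr 2022: $113,820
Through May 2022: $141,160
Through Jun 2022: $204,820
Through Jul 2022: $227,850
Through Aug 2022: $232,150
Through Sep 2022: $271,470
Through Oct 2022: $343,540
Through Nov 2022: $372,190
Through Dec 2022: $374,370
Final cumulative total $374,370 ≤ $406,000; the threshold is never exceeded.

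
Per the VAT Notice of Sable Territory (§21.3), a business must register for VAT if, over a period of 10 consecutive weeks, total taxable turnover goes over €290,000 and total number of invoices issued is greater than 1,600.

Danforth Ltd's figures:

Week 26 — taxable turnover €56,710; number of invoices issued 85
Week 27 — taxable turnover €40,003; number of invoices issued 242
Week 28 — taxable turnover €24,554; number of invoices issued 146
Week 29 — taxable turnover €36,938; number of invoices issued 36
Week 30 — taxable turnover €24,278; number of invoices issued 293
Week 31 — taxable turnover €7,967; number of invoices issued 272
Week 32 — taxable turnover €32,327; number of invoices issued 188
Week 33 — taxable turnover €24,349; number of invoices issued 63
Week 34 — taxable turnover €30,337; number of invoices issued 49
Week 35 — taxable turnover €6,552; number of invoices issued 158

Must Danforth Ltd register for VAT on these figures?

No

Total taxable turnover: €56,710 + €40,003 + €24,554 + €36,938 + €24,278 + €7,967 + €32,327 + €24,349 + €30,337 + €6,552 = €284,015 (≤ €290,000).
Total number of invoices issued: 85 + 242 + 146 + 36 + 293 + 272 + 188 + 63 + 49 + 158 = 1,532 (≤ 1,600).
The test is 'and': the rule requires both, and at least one is not exceeded.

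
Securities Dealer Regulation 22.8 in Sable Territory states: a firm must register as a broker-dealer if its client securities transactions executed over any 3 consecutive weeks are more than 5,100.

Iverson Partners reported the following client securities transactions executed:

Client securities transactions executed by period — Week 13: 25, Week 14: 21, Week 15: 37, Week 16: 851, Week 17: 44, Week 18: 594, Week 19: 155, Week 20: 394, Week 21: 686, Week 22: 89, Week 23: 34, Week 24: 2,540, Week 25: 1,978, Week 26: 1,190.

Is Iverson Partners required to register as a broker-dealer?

Week 13–Week 15: 25 + 21 + 37 = 83 (under)
Week 14–Week 16: 21 + 37 + 851 = 909 (under)
Week 15–Week 17: 37 + 851 + 44 = 932 (under)
Week 16–Week 18: 851 + 44 + 594 = 1,489 (under)
Week 17–Week 19: 44 + 594 + 155 = 793 (under)
Week 18–Week 20: 594 + 155 + 394 = 1,143 (under)
Week 19–Week 21: 155 + 394 + 686 = 1,235 (under)
Week 20–Week 22: 394 + 686 + 89 = 1,169 (under)
Week 21–Week 23: 686 + 89 + 34 = 809 (under)
Week 22–Week 24: 89 + 34 + 2,540 = 2,663 (under)
Week 23–Week 25: 34 + 2,540 + 1,978 = 4,552 (under)
Week 24–Week 26: 2,540 + 1,978 + 1,190 = 5,708 (over)
At least one window exceeds 5,100.

Yes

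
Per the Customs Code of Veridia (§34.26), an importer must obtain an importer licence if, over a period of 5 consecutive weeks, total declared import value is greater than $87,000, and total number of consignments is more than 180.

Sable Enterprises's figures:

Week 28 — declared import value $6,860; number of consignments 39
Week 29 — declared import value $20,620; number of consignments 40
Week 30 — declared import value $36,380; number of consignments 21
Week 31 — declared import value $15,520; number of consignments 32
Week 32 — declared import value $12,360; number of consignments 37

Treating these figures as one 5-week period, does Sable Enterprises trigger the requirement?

No

Total declared import value: $6,860 + $20,620 + $36,380 + $15,520 + $12,360 = $91,740 (> $87,000).
Total number of consignments: 39 + 40 + 21 + 32 + 37 = 169 (≤ 180).
The test is 'and': the rule requires both, and at least one is not exceeded.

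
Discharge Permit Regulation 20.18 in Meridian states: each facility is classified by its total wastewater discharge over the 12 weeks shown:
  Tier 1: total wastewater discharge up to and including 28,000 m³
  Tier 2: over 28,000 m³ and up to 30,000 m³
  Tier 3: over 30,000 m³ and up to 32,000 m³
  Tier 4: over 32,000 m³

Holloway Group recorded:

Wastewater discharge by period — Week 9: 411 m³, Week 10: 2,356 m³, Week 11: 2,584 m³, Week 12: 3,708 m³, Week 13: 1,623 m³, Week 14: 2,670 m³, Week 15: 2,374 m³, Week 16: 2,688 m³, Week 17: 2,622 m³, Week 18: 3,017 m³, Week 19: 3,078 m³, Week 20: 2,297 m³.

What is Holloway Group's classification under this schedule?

Tier 2

Total wastewater discharge: 411 m³ + 2,356 m³ + 2,584 m³ + 3,708 m³ + 1,623 m³ + 2,670 m³ + 2,374 m³ + 2,688 m³ + 2,622 m³ + 3,017 m³ + 3,078 m³ + 2,297 m³ = 29,428 m³.
28,000 m³ < 29,428 m³ ≤ 30,000 m³, so Tier 2 applies.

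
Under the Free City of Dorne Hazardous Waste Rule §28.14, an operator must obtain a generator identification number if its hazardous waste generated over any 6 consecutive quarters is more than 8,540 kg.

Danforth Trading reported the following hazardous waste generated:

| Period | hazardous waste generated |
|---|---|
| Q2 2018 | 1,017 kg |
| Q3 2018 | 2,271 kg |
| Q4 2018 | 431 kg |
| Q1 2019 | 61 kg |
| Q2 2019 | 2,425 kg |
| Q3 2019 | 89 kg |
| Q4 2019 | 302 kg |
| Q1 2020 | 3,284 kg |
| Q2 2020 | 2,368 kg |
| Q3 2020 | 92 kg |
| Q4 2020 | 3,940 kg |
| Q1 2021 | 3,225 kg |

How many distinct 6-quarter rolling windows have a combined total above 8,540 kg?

Q2 2018–Q3 2019: 1,017 kg + 2,271 kg + 431 kg + 61 kg + 2,425 kg + 89 kg = 6,294 kg (under)
Q3 2018–Q4 2019: 2,271 kg + 431 kg + 61 kg + 2,425 kg + 89 kg + 302 kg = 5,579 kg (under)
Q4 2018–Q1 2020: 431 kg + 61 kg + 2,425 kg + 89 kg + 302 kg + 3,284 kg = 6,592 kg (under)
Q1 2019–Q2 2020: 61 kg + 2,425 kg + 89 kg + 302 kg + 3,284 kg + 2,368 kg = 8,529 kg (under)
Q2 2019–Q3 2020: 2,425 kg + 89 kg + 302 kg + 3,284 kg + 2,368 kg + 92 kg = 8,560 kg (over)
Q3 2019–Q4 2020: 89 kg + 302 kg + 3,284 kg + 2,368 kg + 92 kg + 3,940 kg = 10,075 kg (over)
Q4 2019–Q1 2021: 302 kg + 3,284 kg + 2,368 kg + 92 kg + 3,940 kg + 3,225 kg = 13,211 kg (over)
3 windows exceed the threshold.

3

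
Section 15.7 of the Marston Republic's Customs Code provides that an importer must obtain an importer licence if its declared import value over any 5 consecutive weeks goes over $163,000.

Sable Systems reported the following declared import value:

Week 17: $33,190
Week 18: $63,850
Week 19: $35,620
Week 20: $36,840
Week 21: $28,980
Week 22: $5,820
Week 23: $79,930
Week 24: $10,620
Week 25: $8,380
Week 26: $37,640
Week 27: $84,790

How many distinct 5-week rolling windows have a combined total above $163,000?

4

Week 17–Week 21: $33,190 + $63,850 + $35,620 + $36,840 + $28,980 = $198,480 (over)
Week 18–Week 22: $63,850 + $35,620 + $36,840 + $28,980 + $5,820 = $171,110 (over)
Week 19–Week 23: $35,620 + $36,840 + $28,980 + $5,820 + $79,930 = $187,190 (over)
Week 20–Week 24: $36,840 + $28,980 + $5,820 + $79,930 + $10,620 = $162,190 (under)
Week 21–Week 25: $28,980 + $5,820 + $79,930 + $10,620 + $8,380 = $133,730 (under)
Week 22–Week 26: $5,820 + $79,930 + $10,620 + $8,380 + $37,640 = $142,390 (under)
Week 23–Week 27: $79,930 + $10,620 + $8,380 + $37,640 + $84,790 = $221,360 (over)
4 windows exceed the threshold.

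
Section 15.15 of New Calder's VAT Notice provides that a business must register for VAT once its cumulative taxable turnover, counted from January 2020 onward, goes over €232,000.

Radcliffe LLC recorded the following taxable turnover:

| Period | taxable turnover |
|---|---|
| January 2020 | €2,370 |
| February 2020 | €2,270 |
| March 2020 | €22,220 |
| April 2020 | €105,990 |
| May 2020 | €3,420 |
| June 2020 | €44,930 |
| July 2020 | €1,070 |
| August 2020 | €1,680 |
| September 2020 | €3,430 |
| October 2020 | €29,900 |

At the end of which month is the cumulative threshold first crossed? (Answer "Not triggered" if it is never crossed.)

Not triggered

Through January 2020: €2,370
Through February 2020: €4,640
Through March 2020: €26,860
Through April 2020: €132,850
Through May 2020: €136,270
Through June 2020: €181,200
Through July 2020: €182,270
Through August 2020: €183,950
Through September 2020: €187,380
Through October 2020: €217,280
Final cumulative total €217,280 ≤ €232,000; the threshold is never exceeded.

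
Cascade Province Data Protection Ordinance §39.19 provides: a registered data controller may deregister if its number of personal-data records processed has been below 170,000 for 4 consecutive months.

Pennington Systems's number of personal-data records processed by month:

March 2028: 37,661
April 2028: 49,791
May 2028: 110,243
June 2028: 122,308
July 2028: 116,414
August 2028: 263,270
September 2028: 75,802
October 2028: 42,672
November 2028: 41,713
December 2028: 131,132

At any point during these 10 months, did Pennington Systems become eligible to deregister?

Yes

Months below 170,000: March 2028, April 2028, May 2028, June 2028, July 2028, September 2028, October 2028, November 2028, December 2028.
Longest run of consecutive months below the threshold: 5.
5 ≥ 4, so Pennington Systems became eligible.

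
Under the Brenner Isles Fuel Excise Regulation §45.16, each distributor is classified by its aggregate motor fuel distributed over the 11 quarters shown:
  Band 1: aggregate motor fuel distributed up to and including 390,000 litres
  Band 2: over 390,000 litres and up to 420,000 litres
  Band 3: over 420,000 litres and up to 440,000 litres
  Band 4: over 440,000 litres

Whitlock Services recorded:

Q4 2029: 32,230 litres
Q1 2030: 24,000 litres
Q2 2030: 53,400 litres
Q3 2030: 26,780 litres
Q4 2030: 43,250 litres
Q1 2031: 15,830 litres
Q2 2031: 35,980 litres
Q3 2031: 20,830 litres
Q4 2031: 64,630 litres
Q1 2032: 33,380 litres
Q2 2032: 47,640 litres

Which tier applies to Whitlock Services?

Band 2

Aggregate motor fuel distributed: 32,230 litres + 24,000 litres + 53,400 litres + 26,780 litres + 43,250 litres + 15,830 litres + 35,980 litres + 20,830 litres + 64,630 litres + 33,380 litres + 47,640 litres = 397,950 litres.
390,000 litres < 397,950 litres ≤ 420,000 litres, so Band 2 applies.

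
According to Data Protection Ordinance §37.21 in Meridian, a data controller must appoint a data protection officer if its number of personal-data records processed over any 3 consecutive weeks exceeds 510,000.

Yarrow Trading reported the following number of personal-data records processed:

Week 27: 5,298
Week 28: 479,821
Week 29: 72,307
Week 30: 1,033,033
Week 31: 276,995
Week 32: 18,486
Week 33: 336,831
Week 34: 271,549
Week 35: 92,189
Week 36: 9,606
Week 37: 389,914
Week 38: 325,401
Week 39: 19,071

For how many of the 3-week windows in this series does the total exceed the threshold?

9

Week 27–Week 29: 5,298 + 479,821 + 72,307 = 557,426 (over)
Week 28–Week 30: 479,821 + 72,307 + 1,033,033 = 1,585,161 (over)
Week 29–Week 31: 72,307 + 1,033,033 + 276,995 = 1,382,335 (over)
Week 30–Week 32: 1,033,033 + 276,995 + 18,486 = 1,328,514 (over)
Week 31–Week 33: 276,995 + 18,486 + 336,831 = 632,312 (over)
Week 32–Week 34: 18,486 + 336,831 + 271,549 = 626,866 (over)
Week 33–Week 35: 336,831 + 271,549 + 92,189 = 700,569 (over)
Week 34–Week 36: 271,549 + 92,189 + 9,606 = 373,344 (under)
Week 35–Week 37: 92,189 + 9,606 + 389,914 = 491,709 (under)
Week 36–Week 38: 9,606 + 389,914 + 325,401 = 724,921 (over)
Week 37–Week 39: 389,914 + 325,401 + 19,071 = 734,386 (over)
9 windows exceed the threshold.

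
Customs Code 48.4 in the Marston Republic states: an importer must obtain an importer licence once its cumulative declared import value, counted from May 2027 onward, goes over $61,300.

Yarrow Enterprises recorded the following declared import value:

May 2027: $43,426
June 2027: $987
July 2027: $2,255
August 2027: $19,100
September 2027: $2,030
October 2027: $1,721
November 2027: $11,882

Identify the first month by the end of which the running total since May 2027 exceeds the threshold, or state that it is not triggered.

August 2027

Through May 2027: $43,426
Through June 2027: $44,413
Through July 2027: $46,668
Through August 2027: $65,768 ← exceeds threshold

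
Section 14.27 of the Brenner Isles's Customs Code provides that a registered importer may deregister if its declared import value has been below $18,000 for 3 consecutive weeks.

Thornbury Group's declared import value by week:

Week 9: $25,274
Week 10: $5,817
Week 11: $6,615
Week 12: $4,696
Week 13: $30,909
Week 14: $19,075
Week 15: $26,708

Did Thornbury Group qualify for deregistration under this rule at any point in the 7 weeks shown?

Yes

Weeks below $18,000: Week 10, Week 11, Week 12.
Longest run of consecutive weeks below the threshold: 3.
3 ≥ 3, so Thornbury Group became eligible.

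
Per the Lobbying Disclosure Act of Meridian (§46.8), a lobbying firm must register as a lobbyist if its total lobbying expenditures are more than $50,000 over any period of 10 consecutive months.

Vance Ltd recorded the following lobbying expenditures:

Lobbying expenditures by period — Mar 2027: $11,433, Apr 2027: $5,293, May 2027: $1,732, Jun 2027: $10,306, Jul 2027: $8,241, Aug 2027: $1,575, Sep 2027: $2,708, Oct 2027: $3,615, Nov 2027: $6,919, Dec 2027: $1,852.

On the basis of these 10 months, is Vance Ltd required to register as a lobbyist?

Yes

Total lobbying expenditures: $11,433 + $5,293 + $1,732 + $10,306 + $8,241 + $1,575 + $2,708 + $3,615 + $6,919 + $1,852 = $53,674.
$53,674 > $50,000, so the threshold is exceeded.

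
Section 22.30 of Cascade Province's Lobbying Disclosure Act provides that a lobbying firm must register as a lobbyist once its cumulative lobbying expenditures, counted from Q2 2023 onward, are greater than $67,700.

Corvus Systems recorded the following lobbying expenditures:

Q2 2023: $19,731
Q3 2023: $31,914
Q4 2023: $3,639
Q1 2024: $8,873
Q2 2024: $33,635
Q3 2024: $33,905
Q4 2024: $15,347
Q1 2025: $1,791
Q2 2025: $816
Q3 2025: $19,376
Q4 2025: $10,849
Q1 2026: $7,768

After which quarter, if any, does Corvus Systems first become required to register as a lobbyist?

Through Q2 2023: $19,731
Through Q3 2023: $51,645
Through Q4 2023: $55,284
Through Q1 2024: $64,157
Through Q2 2024: $97,792 ← exceeds threshold

Q2 2024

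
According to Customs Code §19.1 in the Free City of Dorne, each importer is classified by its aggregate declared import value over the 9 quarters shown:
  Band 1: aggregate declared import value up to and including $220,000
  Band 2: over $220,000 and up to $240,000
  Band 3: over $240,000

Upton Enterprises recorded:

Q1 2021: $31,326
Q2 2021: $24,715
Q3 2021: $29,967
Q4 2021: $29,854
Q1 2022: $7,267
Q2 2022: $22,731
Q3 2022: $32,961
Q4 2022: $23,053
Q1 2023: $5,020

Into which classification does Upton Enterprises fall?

Aggregate declared import value: $31,326 + $24,715 + $29,967 + $29,854 + $7,267 + $22,731 + $32,961 + $23,053 + $5,020 = $206,894.
$206,894 ≤ $220,000, so Band 1 applies.

Band 1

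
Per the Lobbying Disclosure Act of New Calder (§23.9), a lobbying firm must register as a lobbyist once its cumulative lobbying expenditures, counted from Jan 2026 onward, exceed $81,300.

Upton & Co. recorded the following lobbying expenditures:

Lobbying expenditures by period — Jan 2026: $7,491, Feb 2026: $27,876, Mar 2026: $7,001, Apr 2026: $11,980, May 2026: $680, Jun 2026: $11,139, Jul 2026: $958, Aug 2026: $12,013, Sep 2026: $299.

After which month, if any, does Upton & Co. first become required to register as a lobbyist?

Not triggered

Through Jan 2026: $7,491
Through Feb 2026: $35,367
Through Mar 2026: $42,368
Through Apr 2026: $54,348
Through May 2026: $55,028
Through Jun 2026: $66,167
Through Jul 2026: $67,125
Through Aug 2026: $79,138
Through Sep 2026: $79,437
Final cumulative total $79,437 ≤ $81,300; the threshold is never exceeded.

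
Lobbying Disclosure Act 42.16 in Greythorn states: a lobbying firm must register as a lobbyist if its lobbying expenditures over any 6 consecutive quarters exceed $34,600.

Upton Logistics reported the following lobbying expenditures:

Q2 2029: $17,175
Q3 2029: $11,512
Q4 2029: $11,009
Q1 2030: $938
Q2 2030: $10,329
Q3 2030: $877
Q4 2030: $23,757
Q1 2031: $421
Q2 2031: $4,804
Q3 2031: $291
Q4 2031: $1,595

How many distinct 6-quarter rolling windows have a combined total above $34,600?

Q2 2029–Q3 2030: $17,175 + $11,512 + $11,009 + $938 + $10,329 + $877 = $51,840 (over)
Q3 2029–Q4 2030: $11,512 + $11,009 + $938 + $10,329 + $877 + $23,757 = $58,422 (over)
Q4 2029–Q1 2031: $11,009 + $938 + $10,329 + $877 + $23,757 + $421 = $47,331 (over)
Q1 2030–Q2 2031: $938 + $10,329 + $877 + $23,757 + $421 + $4,804 = $41,126 (over)
Q2 2030–Q3 2031: $10,329 + $877 + $23,757 + $421 + $4,804 + $291 = $40,479 (over)
Q3 2030–Q4 2031: $877 + $23,757 + $421 + $4,804 + $291 + $1,595 = $31,745 (under)
5 windows exceed the threshold.

5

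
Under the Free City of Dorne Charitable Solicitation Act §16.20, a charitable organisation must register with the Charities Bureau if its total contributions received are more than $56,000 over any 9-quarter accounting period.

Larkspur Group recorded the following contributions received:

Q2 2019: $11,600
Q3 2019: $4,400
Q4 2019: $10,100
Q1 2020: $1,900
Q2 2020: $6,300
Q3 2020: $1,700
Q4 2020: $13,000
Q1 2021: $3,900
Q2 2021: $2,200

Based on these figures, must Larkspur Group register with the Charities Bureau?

No

Total contributions received: $11,600 + $4,400 + $10,100 + $1,900 + $6,300 + $1,700 + $13,000 + $3,900 + $2,200 = $55,100.
$55,100 ≤ $56,000, so the threshold is not exceeded.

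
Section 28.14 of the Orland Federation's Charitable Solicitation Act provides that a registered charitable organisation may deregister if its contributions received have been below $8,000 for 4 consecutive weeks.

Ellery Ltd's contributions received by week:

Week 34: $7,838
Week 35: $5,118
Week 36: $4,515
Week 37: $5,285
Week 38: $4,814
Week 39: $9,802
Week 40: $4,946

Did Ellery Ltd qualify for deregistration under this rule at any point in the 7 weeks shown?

Yes

Weeks below $8,000: Week 34, Week 35, Week 36, Week 37, Week 38, Week 40.
Longest run of consecutive weeks below the threshold: 5.
5 ≥ 4, so Ellery Ltd became eligible.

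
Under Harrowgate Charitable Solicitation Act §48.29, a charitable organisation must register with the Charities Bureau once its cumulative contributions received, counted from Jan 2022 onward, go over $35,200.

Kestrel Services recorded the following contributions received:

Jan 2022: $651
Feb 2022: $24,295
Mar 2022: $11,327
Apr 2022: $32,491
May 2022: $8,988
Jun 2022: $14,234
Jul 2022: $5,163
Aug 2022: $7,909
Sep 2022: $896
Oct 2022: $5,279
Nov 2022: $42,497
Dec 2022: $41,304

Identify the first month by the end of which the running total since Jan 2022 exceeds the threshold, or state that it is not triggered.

Through Jan 2022: $651
Through Feb 2022: $24,946
Through Mar 2022: $36,273 ← exceeds threshold

Mar 2022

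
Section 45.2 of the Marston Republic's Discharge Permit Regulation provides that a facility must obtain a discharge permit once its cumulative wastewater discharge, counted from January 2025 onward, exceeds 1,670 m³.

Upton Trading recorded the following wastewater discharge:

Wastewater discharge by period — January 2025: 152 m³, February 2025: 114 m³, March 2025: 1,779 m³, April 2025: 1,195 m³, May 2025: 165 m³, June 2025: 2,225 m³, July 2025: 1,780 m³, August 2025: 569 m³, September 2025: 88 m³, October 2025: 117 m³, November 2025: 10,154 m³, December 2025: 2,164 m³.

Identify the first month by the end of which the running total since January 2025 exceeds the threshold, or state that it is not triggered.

March 2025

Through January 2025: 152 m³
Through February 2025: 266 m³
Through March 2025: 2,045 m³ ← exceeds threshold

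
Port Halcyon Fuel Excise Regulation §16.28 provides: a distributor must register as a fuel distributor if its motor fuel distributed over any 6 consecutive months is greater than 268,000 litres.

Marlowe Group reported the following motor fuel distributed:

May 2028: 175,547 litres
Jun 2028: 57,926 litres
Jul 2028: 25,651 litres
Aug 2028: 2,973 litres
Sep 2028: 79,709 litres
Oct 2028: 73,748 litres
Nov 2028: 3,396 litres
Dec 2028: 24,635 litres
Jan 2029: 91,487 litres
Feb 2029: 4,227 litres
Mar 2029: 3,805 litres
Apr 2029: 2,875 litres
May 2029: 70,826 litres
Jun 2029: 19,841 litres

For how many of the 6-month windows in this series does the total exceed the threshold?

3

May 2028–Oct 2028: 175,547 litres + 57,926 litres + 25,651 litres + 2,973 litres + 79,709 litres + 73,748 litres = 415,554 litres (over)
Jun 2028–Nov 2028: 57,926 litres + 25,651 litres + 2,973 litres + 79,709 litres + 73,748 litres + 3,396 litres = 243,403 litres (under)
Jul 2028–Dec 2028: 25,651 litres + 2,973 litres + 79,709 litres + 73,748 litres + 3,396 litres + 24,635 litres = 210,112 litres (under)
Aug 2028–Jan 2029: 2,973 litres + 79,709 litres + 73,748 litres + 3,396 litres + 24,635 litres + 91,487 litres = 275,948 litres (over)
Sep 2028–Feb 2029: 79,709 litres + 73,748 litres + 3,396 litres + 24,635 litres + 91,487 litres + 4,227 litres = 277,202 litres (over)
Oct 2028–Mar 2029: 73,748 litres + 3,396 litres + 24,635 litres + 91,487 litres + 4,227 litres + 3,805 litres = 201,298 litres (under)
Nov 2028–Apr 2029: 3,396 litres + 24,635 litres + 91,487 litres + 4,227 litres + 3,805 litres + 2,875 litres = 130,425 litres (under)
Dec 2028–May 2029: 24,635 litres + 91,487 litres + 4,227 litres + 3,805 litres + 2,875 litres + 70,826 litres = 197,855 litres (under)
Jan 2029–Jun 2029: 91,487 litres + 4,227 litres + 3,805 litres + 2,875 litres + 70,826 litres + 19,841 litres = 193,061 litres (under)
3 windows exceed the threshold.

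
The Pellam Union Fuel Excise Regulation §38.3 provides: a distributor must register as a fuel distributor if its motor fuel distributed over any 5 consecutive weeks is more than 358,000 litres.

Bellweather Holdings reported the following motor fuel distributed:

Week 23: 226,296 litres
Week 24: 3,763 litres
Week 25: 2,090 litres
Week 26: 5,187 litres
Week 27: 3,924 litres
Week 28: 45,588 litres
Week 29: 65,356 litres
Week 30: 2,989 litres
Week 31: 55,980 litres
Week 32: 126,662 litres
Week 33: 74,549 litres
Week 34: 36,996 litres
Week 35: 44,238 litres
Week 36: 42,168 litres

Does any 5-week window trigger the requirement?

Week 23–Week 27: 226,296 litres + 3,763 litres + 2,090 litres + 5,187 litres + 3,924 litres = 241,260 litres (under)
Week 24–Week 28: 3,763 litres + 2,090 litres + 5,187 litres + 3,924 litres + 45,588 litres = 60,552 litres (under)
Week 25–Week 29: 2,090 litres + 5,187 litres + 3,924 litres + 45,588 litres + 65,356 litres = 122,145 litres (under)
Week 26–Week 30: 5,187 litres + 3,924 litres + 45,588 litres + 65,356 litres + 2,989 litres = 123,044 litres (under)
Week 27–Week 31: 3,924 litres + 45,588 litres + 65,356 litres + 2,989 litres + 55,980 litres = 173,837 litres (under)
Week 28–Week 32: 45,588 litres + 65,356 litres + 2,989 litres + 55,980 litres + 126,662 litres = 296,575 litres (under)
Week 29–Week 33: 65,356 litres + 2,989 litres + 55,980 litres + 126,662 litres + 74,549 litres = 325,536 litres (under)
Week 30–Week 34: 2,989 litres + 55,980 litres + 126,662 litres + 74,549 litres + 36,996 litres = 297,176 litres (under)
Week 31–Week 35: 55,980 litres + 126,662 litres + 74,549 litres + 36,996 litres + 44,238 litres = 338,425 litres (under)
Week 32–Week 36: 126,662 litres + 74,549 litres + 36,996 litres + 44,238 litres + 42,168 litres = 324,613 litres (under)
No window exceeds 358,000 litres.

No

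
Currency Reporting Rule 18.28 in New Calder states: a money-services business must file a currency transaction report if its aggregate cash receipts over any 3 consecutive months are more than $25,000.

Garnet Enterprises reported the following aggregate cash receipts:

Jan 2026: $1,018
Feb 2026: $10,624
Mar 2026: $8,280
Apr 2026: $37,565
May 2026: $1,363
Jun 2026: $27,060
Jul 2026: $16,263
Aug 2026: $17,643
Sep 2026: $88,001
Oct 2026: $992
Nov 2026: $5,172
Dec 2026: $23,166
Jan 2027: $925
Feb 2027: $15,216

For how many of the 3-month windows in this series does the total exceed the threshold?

11

Jan 2026–Mar 2026: $1,018 + $10,624 + $8,280 = $19,922 (under)
Feb 2026–Apr 2026: $10,624 + $8,280 + $37,565 = $56,469 (over)
Mar 2026–May 2026: $8,280 + $37,565 + $1,363 = $47,208 (over)
Apr 2026–Jun 2026: $37,565 + $1,363 + $27,060 = $65,988 (over)
May 2026–Jul 2026: $1,363 + $27,060 + $16,263 = $44,686 (over)
Jun 2026–Aug 2026: $27,060 + $16,263 + $17,643 = $60,966 (over)
Jul 2026–Sep 2026: $16,263 + $17,643 + $88,001 = $121,907 (over)
Aug 2026–Oct 2026: $17,643 + $88,001 + $992 = $106,636 (over)
Sep 2026–Nov 2026: $88,001 + $992 + $5,172 = $94,165 (over)
Oct 2026–Dec 2026: $992 + $5,172 + $23,166 = $29,330 (over)
Nov 2026–Jan 2027: $5,172 + $23,166 + $925 = $29,263 (over)
Dec 2026–Feb 2027: $23,166 + $925 + $15,216 = $39,307 (over)
11 windows exceed the threshold.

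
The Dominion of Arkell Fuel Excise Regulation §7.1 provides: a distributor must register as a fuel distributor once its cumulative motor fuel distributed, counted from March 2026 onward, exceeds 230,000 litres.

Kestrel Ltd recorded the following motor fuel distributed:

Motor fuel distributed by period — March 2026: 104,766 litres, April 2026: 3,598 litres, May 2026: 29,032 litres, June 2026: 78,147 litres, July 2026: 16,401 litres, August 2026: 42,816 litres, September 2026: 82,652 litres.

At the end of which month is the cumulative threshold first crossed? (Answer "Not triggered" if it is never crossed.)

July 2026

Through March 2026: 104,766 litres
Through April 2026: 108,364 litres
Through May 2026: 137,396 litres
Through June 2026: 215,543 litres
Through July 2026: 231,944 litres ← exceeds threshold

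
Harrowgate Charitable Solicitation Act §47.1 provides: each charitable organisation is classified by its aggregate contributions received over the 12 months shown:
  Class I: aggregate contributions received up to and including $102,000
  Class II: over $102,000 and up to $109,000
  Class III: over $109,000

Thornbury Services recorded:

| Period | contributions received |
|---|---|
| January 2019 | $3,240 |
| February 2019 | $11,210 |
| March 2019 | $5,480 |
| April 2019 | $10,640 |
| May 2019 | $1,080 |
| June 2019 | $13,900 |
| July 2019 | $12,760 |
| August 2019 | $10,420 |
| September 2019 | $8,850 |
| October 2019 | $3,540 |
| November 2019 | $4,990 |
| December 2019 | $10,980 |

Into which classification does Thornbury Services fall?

Class I

Aggregate contributions received: $3,240 + $11,210 + $5,480 + $10,640 + $1,080 + $13,900 + $12,760 + $10,420 + $8,850 + $3,540 + $4,990 + $10,980 = $97,090.
$97,090 ≤ $102,000, so Class I applies.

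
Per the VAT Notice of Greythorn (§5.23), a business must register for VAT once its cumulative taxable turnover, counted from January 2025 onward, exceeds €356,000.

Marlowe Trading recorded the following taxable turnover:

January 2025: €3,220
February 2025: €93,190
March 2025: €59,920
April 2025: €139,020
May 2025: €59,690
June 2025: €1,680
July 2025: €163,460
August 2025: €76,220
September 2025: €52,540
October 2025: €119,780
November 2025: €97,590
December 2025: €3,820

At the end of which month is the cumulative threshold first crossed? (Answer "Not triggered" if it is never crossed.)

Through January 2025: €3,220
Through February 2025: €96,410
Through March 2025: €156,330
Through April 2025: €295,350
Through May 2025: €355,040
Through June 2025: €356,720 ← exceeds threshold

June 2025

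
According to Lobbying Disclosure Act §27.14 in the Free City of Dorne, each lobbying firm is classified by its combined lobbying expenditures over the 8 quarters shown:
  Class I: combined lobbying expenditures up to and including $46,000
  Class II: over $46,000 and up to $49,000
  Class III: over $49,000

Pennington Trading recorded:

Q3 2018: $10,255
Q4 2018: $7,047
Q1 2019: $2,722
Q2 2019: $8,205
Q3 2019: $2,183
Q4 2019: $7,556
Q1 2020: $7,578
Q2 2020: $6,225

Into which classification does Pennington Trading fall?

Class III

Combined lobbying expenditures: $10,255 + $7,047 + $2,722 + $8,205 + $2,183 + $7,556 + $7,578 + $6,225 = $51,771.
$51,771 > $49,000, so Class III applies.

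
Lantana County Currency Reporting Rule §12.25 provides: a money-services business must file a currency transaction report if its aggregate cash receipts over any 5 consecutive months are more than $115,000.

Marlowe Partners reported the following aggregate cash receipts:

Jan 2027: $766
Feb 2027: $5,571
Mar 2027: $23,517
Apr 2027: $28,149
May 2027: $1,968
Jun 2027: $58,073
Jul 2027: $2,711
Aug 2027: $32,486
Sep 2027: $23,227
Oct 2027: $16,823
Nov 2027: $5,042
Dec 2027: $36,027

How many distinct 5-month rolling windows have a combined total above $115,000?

Jan 2027–May 2027: $766 + $5,571 + $23,517 + $28,149 + $1,968 = $59,971 (under)
Feb 2027–Jun 2027: $5,571 + $23,517 + $28,149 + $1,968 + $58,073 = $117,278 (over)
Mar 2027–Jul 2027: $23,517 + $28,149 + $1,968 + $58,073 + $2,711 = $114,418 (under)
Apr 2027–Aug 2027: $28,149 + $1,968 + $58,073 + $2,711 + $32,486 = $123,387 (over)
May 2027–Sep 2027: $1,968 + $58,073 + $2,711 + $32,486 + $23,227 = $118,465 (over)
Jun 2027–Oct 2027: $58,073 + $2,711 + $32,486 + $23,227 + $16,823 = $133,320 (over)
Jul 2027–Nov 2027: $2,711 + $32,486 + $23,227 + $16,823 + $5,042 = $80,289 (under)
Aug 2027–Dec 2027: $32,486 + $23,227 + $16,823 + $5,042 + $36,027 = $113,605 (under)
4 windows exceed the threshold.

4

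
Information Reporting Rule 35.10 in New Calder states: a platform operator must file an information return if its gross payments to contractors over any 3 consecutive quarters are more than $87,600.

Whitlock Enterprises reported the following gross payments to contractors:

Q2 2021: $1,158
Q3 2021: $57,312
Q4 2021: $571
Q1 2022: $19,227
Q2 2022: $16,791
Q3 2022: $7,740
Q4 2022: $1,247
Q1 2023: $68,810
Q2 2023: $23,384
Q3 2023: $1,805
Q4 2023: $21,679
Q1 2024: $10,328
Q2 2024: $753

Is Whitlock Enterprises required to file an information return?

Q2 2021–Q4 2021: $1,158 + $57,312 + $571 = $59,041 (under)
Q3 2021–Q1 2022: $57,312 + $571 + $19,227 = $77,110 (under)
Q4 2021–Q2 2022: $571 + $19,227 + $16,791 = $36,589 (under)
Q1 2022–Q3 2022: $19,227 + $16,791 + $7,740 = $43,758 (under)
Q2 2022–Q4 2022: $16,791 + $7,740 + $1,247 = $25,778 (under)
Q3 2022–Q1 2023: $7,740 + $1,247 + $68,810 = $77,797 (under)
Q4 2022–Q2 2023: $1,247 + $68,810 + $23,384 = $93,441 (over)
Q1 2023–Q3 2023: $68,810 + $23,384 + $1,805 = $93,999 (over)
Q2 2023–Q4 2023: $23,384 + $1,805 + $21,679 = $46,868 (under)
Q3 2023–Q1 2024: $1,805 + $21,679 + $10,328 = $33,812 (under)
Q4 2023–Q2 2024: $21,679 + $10,328 + $753 = $32,760 (under)
At least one window exceeds $87,600.

Yes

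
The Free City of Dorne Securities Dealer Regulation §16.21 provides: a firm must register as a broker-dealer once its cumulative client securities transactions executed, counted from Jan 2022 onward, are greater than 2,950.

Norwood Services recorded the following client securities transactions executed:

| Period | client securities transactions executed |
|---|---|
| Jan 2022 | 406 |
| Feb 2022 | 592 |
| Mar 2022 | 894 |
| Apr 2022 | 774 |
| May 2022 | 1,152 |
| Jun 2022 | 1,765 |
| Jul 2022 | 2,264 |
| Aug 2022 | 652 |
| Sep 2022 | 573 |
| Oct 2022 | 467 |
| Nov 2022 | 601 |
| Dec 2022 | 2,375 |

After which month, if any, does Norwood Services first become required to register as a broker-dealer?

Through Jan 2022: 406
Through Feb 2022: 998
Through Mar 2022: 1,892
Through Apr 2022: 2,666
Through May 2022: 3,818 ← exceeds threshold

May 2022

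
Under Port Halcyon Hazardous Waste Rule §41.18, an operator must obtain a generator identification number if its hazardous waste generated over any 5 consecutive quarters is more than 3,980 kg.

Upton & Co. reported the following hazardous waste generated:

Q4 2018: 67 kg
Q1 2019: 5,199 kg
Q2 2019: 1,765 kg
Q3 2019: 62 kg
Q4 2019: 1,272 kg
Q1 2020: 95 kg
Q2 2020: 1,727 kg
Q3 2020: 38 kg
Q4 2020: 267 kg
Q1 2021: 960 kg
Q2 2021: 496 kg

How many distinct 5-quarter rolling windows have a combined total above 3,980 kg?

Q4 2018–Q4 2019: 67 kg + 5,199 kg + 1,765 kg + 62 kg + 1,272 kg = 8,365 kg (over)
Q1 2019–Q1 2020: 5,199 kg + 1,765 kg + 62 kg + 1,272 kg + 95 kg = 8,393 kg (over)
Q2 2019–Q2 2020: 1,765 kg + 62 kg + 1,272 kg + 95 kg + 1,727 kg = 4,921 kg (over)
Q3 2019–Q3 2020: 62 kg + 1,272 kg + 95 kg + 1,727 kg + 38 kg = 3,194 kg (under)
Q4 2019–Q4 2020: 1,272 kg + 95 kg + 1,727 kg + 38 kg + 267 kg = 3,399 kg (under)
Q1 2020–Q1 2021: 95 kg + 1,727 kg + 38 kg + 267 kg + 960 kg = 3,087 kg (under)
Q2 2020–Q2 2021: 1,727 kg + 38 kg + 267 kg + 960 kg + 496 kg = 3,488 kg (under)
3 windows exceed the threshold.

3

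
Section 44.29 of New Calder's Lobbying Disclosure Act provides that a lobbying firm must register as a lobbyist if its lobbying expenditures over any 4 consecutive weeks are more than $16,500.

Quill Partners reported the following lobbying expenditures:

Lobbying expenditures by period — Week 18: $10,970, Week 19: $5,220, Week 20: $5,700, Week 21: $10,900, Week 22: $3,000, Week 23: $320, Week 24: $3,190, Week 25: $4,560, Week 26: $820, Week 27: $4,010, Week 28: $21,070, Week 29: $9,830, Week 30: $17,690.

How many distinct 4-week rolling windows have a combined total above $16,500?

7

Week 18–Week 21: $10,970 + $5,220 + $5,700 + $10,900 = $32,790 (over)
Week 19–Week 22: $5,220 + $5,700 + $10,900 + $3,000 = $24,820 (over)
Week 20–Week 23: $5,700 + $10,900 + $3,000 + $320 = $19,920 (over)
Week 21–Week 24: $10,900 + $3,000 + $320 + $3,190 = $17,410 (over)
Week 22–Week 25: $3,000 + $320 + $3,190 + $4,560 = $11,070 (under)
Week 23–Week 26: $320 + $3,190 + $4,560 + $820 = $8,890 (under)
Week 24–Week 27: $3,190 + $4,560 + $820 + $4,010 = $12,580 (under)
Week 25–Week 28: $4,560 + $820 + $4,010 + $21,070 = $30,460 (over)
Week 26–Week 29: $820 + $4,010 + $21,070 + $9,830 = $35,730 (over)
Week 27–Week 30: $4,010 + $21,070 + $9,830 + $17,690 = $52,600 (over)
7 windows exceed the threshold.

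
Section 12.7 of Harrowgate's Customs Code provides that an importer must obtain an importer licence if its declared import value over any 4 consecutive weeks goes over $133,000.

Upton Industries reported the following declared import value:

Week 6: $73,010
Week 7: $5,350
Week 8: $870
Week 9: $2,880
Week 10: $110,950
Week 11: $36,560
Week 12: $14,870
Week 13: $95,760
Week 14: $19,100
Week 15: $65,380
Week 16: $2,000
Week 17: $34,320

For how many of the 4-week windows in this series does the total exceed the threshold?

6

Week 6–Week 9: $73,010 + $5,350 + $870 + $2,880 = $82,110 (under)
Week 7–Week 10: $5,350 + $870 + $2,880 + $110,950 = $120,050 (under)
Week 8–Week 11: $870 + $2,880 + $110,950 + $36,560 = $151,260 (over)
Week 9–Week 12: $2,880 + $110,950 + $36,560 + $14,870 = $165,260 (over)
Week 10–Week 13: $110,950 + $36,560 + $14,870 + $95,760 = $258,140 (over)
Week 11–Week 14: $36,560 + $14,870 + $95,760 + $19,100 = $166,290 (over)
Week 12–Week 15: $14,870 + $95,760 + $19,100 + $65,380 = $195,110 (over)
Week 13–Week 16: $95,760 + $19,100 + $65,380 + $2,000 = $182,240 (over)
Week 14–Week 17: $19,100 + $65,380 + $2,000 + $34,320 = $120,800 (under)
6 windows exceed the threshold.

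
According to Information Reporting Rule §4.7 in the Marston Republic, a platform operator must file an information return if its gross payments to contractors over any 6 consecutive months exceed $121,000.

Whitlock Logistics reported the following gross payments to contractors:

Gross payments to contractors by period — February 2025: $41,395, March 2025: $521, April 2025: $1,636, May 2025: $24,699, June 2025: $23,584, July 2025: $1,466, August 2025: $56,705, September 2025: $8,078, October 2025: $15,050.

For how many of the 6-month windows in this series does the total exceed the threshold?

February 2025–July 2025: $41,395 + $521 + $1,636 + $24,699 + $23,584 + $1,466 = $93,301 (under)
March 2025–August 2025: $521 + $1,636 + $24,699 + $23,584 + $1,466 + $56,705 = $108,611 (under)
April 2025–September 2025: $1,636 + $24,699 + $23,584 + $1,466 + $56,705 + $8,078 = $116,168 (under)
May 2025–October 2025: $24,699 + $23,584 + $1,466 + $56,705 + $8,078 + $15,050 = $129,582 (over)
1 window exceeds the threshold.

1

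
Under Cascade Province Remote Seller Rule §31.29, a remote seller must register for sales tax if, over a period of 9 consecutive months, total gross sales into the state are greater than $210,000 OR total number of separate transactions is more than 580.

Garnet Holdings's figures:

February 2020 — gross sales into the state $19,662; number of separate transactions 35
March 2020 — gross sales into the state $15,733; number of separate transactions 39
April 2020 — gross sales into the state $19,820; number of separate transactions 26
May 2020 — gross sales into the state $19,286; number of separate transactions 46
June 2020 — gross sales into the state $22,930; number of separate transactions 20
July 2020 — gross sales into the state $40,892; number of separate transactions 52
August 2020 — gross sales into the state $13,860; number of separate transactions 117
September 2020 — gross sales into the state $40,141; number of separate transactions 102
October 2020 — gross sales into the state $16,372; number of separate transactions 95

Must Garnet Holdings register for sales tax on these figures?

Total gross sales into the state: $19,662 + $15,733 + $19,820 + $19,286 + $22,930 + $40,892 + $13,860 + $40,141 + $16,372 = $208,696 (≤ $210,000).
Total number of separate transactions: 35 + 39 + 26 + 46 + 20 + 52 + 117 + 102 + 95 = 532 (≤ 580).
The test is 'or': neither threshold is exceeded.

No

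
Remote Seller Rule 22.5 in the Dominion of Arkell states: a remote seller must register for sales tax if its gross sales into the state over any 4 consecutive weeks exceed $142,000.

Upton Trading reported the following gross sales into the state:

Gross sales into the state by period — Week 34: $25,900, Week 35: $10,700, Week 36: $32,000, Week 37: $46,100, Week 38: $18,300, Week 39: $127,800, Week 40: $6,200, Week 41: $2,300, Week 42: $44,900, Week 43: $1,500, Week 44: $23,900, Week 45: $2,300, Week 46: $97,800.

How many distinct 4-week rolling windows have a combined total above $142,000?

Week 34–Week 37: $25,900 + $10,700 + $32,000 + $46,100 = $114,700 (under)
Week 35–Week 38: $10,700 + $32,000 + $46,100 + $18,300 = $107,100 (under)
Week 36–Week 39: $32,000 + $46,100 + $18,300 + $127,800 = $224,200 (over)
Week 37–Week 40: $46,100 + $18,300 + $127,800 + $6,200 = $198,400 (over)
Week 38–Week 41: $18,300 + $127,800 + $6,200 + $2,300 = $154,600 (over)
Week 39–Week 42: $127,800 + $6,200 + $2,300 + $44,900 = $181,200 (over)
Week 40–Week 43: $6,200 + $2,300 + $44,900 + $1,500 = $54,900 (under)
Week 41–Week 44: $2,300 + $44,900 + $1,500 + $23,900 = $72,600 (under)
Week 42–Week 45: $44,900 + $1,500 + $23,900 + $2,300 = $72,600 (under)
Week 43–Week 46: $1,500 + $23,900 + $2,300 + $97,800 = $125,500 (under)
4 windows exceed the threshold.

4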